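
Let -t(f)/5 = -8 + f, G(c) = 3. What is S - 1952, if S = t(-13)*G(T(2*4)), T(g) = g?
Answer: -1637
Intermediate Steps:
t(f) = 40 - 5*f (t(f) = -5*(-8 + f) = 40 - 5*f)
S = 315 (S = (40 - 5*(-13))*3 = (40 + 65)*3 = 105*3 = 315)
S - 1952 = 315 - 1952 = -1637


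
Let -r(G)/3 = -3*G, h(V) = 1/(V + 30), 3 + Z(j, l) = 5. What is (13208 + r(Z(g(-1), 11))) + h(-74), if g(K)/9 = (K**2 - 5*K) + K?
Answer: 581943/44 ≈ 13226.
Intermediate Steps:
g(K) = -36*K + 9*K**2 (g(K) = 9*((K**2 - 5*K) + K) = 9*(K**2 - 4*K) = -36*K + 9*K**2)
Z(j, l) = 2 (Z(j, l) = -3 + 5 = 2)
h(V) = 1/(30 + V)
r(G) = 9*G (r(G) = -(-9)*G = 9*G)
(13208 + r(Z(g(-1), 11))) + h(-74) = (13208 + 9*2) + 1/(30 - 74) = (13208 + 18) + 1/(-44) = 13226 - 1/44 = 581943/44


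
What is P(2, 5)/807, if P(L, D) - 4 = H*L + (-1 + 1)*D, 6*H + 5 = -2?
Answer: 5/2421 ≈ 0.0020653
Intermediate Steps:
H = -7/6 (H = -5/6 + (1/6)*(-2) = -5/6 - 1/3 = -7/6 ≈ -1.1667)
P(L, D) = 4 - 7*L/6 (P(L, D) = 4 + (-7*L/6 + (-1 + 1)*D) = 4 + (-7*L/6 + 0*D) = 4 + (-7*L/6 + 0) = 4 - 7*L/6)
P(2, 5)/807 = (4 - 7/6*2)/807 = (4 - 7/3)/807 = (1/807)*(5/3) = 5/2421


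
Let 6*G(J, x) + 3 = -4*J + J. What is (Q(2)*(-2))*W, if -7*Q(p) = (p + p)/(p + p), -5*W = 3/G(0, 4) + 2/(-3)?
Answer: 8/21 ≈ 0.38095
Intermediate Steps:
G(J, x) = -½ - J/2 (G(J, x) = -½ + (-4*J + J)/6 = -½ + (-3*J)/6 = -½ - J/2)
W = 4/3 (W = -(3/(-½ - ½*0) + 2/(-3))/5 = -(3/(-½ + 0) + 2*(-⅓))/5 = -(3/(-½) - ⅔)/5 = -(3*(-2) - ⅔)/5 = -(-6 - ⅔)/5 = -⅕*(-20/3) = 4/3 ≈ 1.3333)
Q(p) = -⅐ (Q(p) = -(p + p)/(7*(p + p)) = -2*p/(7*(2*p)) = -2*p*1/(2*p)/7 = -⅐*1 = -⅐)
(Q(2)*(-2))*W = -⅐*(-2)*(4/3) = (2/7)*(4/3) = 8/21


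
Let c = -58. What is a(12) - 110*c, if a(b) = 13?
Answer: 6393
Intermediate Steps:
a(12) - 110*c = 13 - 110*(-58) = 13 + 6380 = 6393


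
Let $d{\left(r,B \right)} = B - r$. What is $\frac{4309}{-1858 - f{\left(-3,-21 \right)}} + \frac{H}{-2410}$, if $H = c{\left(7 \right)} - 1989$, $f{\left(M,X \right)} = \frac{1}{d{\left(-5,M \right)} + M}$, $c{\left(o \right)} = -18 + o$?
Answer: $- \frac{667069}{447537} \approx -1.4905$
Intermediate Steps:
$f{\left(M,X \right)} = \frac{1}{5 + 2 M}$ ($f{\left(M,X \right)} = \frac{1}{\left(M - -5\right) + M} = \frac{1}{\left(M + 5\right) + M} = \frac{1}{\left(5 + M\right) + M} = \frac{1}{5 + 2 M}$)
$H = -2000$ ($H = \left(-18 + 7\right) - 1989 = -11 - 1989 = -2000$)
$\frac{4309}{-1858 - f{\left(-3,-21 \right)}} + \frac{H}{-2410} = \frac{4309}{-1858 - \frac{1}{5 + 2 \left(-3\right)}} - \frac{2000}{-2410} = \frac{4309}{-1858 - \frac{1}{5 - 6}} - - \frac{200}{241} = \frac{4309}{-1858 - \frac{1}{-1}} + \frac{200}{241} = \frac{4309}{-1858 - -1} + \frac{200}{241} = \frac{4309}{-1858 + 1} + \frac{200}{241} = \frac{4309}{-1857} + \frac{200}{241} = 4309 \left(- \frac{1}{1857}\right) + \frac{200}{241} = - \frac{4309}{1857} + \frac{200}{241} = - \frac{667069}{447537}$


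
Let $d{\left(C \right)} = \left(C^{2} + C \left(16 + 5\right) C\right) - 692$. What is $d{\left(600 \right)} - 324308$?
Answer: $7595000$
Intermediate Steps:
$d{\left(C \right)} = -692 + 22 C^{2}$ ($d{\left(C \right)} = \left(C^{2} + C 21 C\right) - 692 = \left(C^{2} + 21 C C\right) - 692 = \left(C^{2} + 21 C^{2}\right) - 692 = 22 C^{2} - 692 = -692 + 22 C^{2}$)
$d{\left(600 \right)} - 324308 = \left(-692 + 22 \cdot 600^{2}\right) - 324308 = \left(-692 + 22 \cdot 360000\right) - 324308 = \left(-692 + 7920000\right) - 324308 = 7919308 - 324308 = 7595000$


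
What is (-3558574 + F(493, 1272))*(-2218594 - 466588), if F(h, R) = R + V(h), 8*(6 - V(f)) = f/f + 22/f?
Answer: 18836519425917949/1972 ≈ 9.5520e+12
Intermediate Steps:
V(f) = 47/8 - 11/(4*f) (V(f) = 6 - (f/f + 22/f)/8 = 6 - (1 + 22/f)/8 = 6 + (-1/8 - 11/(4*f)) = 47/8 - 11/(4*f))
F(h, R) = R + (-22 + 47*h)/(8*h)
(-3558574 + F(493, 1272))*(-2218594 - 466588) = (-3558574 + (47/8 + 1272 - 11/4/493))*(-2218594 - 466588) = (-3558574 + (47/8 + 1272 - 11/4*1/493))*(-2685182) = (-3558574 + (47/8 + 1272 - 11/1972))*(-2685182) = (-3558574 + 5039917/3944)*(-2685182) = -14029975939/3944*(-2685182) = 18836519425917949/1972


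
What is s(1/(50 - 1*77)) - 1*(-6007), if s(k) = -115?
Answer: 5892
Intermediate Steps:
s(1/(50 - 1*77)) - 1*(-6007) = -115 - 1*(-6007) = -115 + 6007 = 5892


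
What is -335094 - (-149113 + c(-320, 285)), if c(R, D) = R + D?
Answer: -185946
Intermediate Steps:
c(R, D) = D + R
-335094 - (-149113 + c(-320, 285)) = -335094 - (-149113 + (285 - 320)) = -335094 - (-149113 - 35) = -335094 - 1*(-149148) = -335094 + 149148 = -185946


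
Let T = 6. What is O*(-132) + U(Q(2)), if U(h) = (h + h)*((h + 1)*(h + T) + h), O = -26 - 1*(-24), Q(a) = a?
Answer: 368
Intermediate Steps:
O = -2 (O = -26 + 24 = -2)
U(h) = 2*h*(h + (1 + h)*(6 + h)) (U(h) = (h + h)*((h + 1)*(h + 6) + h) = (2*h)*((1 + h)*(6 + h) + h) = (2*h)*(h + (1 + h)*(6 + h)) = 2*h*(h + (1 + h)*(6 + h)))
O*(-132) + U(Q(2)) = -2*(-132) + 2*2*(6 + 2² + 8*2) = 264 + 2*2*(6 + 4 + 16) = 264 + 2*2*26 = 264 + 104 = 368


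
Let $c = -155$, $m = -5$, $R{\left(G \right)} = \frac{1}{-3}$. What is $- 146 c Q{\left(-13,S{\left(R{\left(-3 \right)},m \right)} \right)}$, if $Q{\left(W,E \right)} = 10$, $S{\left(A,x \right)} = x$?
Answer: $226300$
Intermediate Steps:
$R{\left(G \right)} = - \frac{1}{3}$
$- 146 c Q{\left(-13,S{\left(R{\left(-3 \right)},m \right)} \right)} = \left(-146\right) \left(-155\right) 10 = 22630 \cdot 10 = 226300$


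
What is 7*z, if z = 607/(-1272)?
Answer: -4249/1272 ≈ -3.3404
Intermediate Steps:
z = -607/1272 (z = 607*(-1/1272) = -607/1272 ≈ -0.47720)
7*z = 7*(-607/1272) = -4249/1272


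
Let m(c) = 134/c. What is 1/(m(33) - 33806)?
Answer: -33/1115464 ≈ -2.9584e-5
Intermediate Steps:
1/(m(33) - 33806) = 1/(134/33 - 33806) = 1/(-1115464/33) = -33/1115464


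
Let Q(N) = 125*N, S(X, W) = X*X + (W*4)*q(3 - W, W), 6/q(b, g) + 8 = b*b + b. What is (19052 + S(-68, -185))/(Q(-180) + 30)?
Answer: -35044241/33259345 ≈ -1.0537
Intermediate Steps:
q(b, g) = 6/(-8 + b + b**2) (q(b, g) = 6/(-8 + (b*b + b)) = 6/(-8 + (b**2 + b)) = 6/(-8 + (b + b**2)) = 6/(-8 + b + b**2))
S(X, W) = X**2 + 24*W/(-5 + (3 - W)**2 - W) (S(X, W) = X*X + (W*4)*(6/(-8 + (3 - W) + (3 - W)**2)) = X**2 + (4*W)*(6/(-5 + (3 - W)**2 - W)) = X**2 + 24*W/(-5 + (3 - W)**2 - W))
(19052 + S(-68, -185))/(Q(-180) + 30) = (19052 + (-24*(-185) + (-68)**2*(5 - 185 - (-3 - 185)**2))/(5 - 185 - (-3 - 185)**2))/(125*(-180) + 30) = (19052 + (4440 + 4624*(5 - 185 - 1*(-188)**2))/(5 - 185 - 1*(-188)**2))/(-22500 + 30) = (19052 + (4440 + 4624*(5 - 185 - 1*35344))/(5 - 185 - 1*35344))/(-22470) = (19052 + (4440 + 4624*(5 - 185 - 35344))/(5 - 185 - 35344))*(-1/22470) = (19052 + (4440 + 4624*(-35524))/(-35524))*(-1/22470) = (19052 - (4440 - 164262976)/35524)*(-1/22470) = (19052 - 1/35524*(-164258536))*(-1/22470) = (19052 + 41064634/8881)*(-1/22470) = (210265446/8881)*(-1/22470) = -35044241/33259345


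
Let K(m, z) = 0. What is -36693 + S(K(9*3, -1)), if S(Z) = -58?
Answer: -36751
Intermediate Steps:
-36693 + S(K(9*3, -1)) = -36693 - 58 = -36751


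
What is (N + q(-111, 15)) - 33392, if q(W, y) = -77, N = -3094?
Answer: -36563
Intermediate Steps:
(N + q(-111, 15)) - 33392 = (-3094 - 77) - 33392 = -3171 - 33392 = -36563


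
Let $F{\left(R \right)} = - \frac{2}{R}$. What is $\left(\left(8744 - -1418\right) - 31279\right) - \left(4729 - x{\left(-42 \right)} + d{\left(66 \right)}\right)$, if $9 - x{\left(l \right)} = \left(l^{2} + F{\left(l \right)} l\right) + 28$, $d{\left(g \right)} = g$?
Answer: $-27693$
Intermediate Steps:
$x{\left(l \right)} = -17 - l^{2}$ ($x{\left(l \right)} = 9 - \left(\left(l^{2} + - \frac{2}{l} l\right) + 28\right) = 9 - \left(\left(l^{2} - 2\right) + 28\right) = 9 - \left(\left(-2 + l^{2}\right) + 28\right) = 9 - \left(26 + l^{2}\right) = -17 - l^{2}$)
$\left(\left(8744 - -1418\right) - 31279\right) - \left(4729 - x{\left(-42 \right)} + d{\left(66 \right)}\right) = \left(\left(8744 - -1418\right) - 31279\right) - \left(1847 + 4729\right) = \left(\left(8744 + 1418\right) - 31279\right) - 6576 = \left(10162 - 31279\right) - 6576 = -21117 - 6576 = -27693$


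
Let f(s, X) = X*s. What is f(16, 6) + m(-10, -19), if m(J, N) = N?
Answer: 77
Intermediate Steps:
f(16, 6) + m(-10, -19) = 6*16 - 19 = 96 - 19 = 77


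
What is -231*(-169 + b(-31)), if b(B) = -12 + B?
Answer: 48972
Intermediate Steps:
-231*(-169 + b(-31)) = -231*(-169 + (-12 - 31)) = -231*(-169 - 43) = -231*(-212) = 48972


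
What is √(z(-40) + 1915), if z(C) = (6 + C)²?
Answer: √3071 ≈ 55.417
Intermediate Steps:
√(z(-40) + 1915) = √((6 - 40)² + 1915) = √((-34)² + 1915) = √(1156 + 1915) = √3071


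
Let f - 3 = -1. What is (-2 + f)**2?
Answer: 0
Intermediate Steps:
f = 2 (f = 3 - 1 = 2)
(-2 + f)**2 = (-2 + 2)**2 = 0**2 = 0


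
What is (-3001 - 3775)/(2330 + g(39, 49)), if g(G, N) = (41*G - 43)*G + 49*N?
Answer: -968/9345 ≈ -0.10358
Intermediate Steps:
g(G, N) = 49*N + G*(-43 + 41*G) (g(G, N) = (-43 + 41*G)*G + 49*N = G*(-43 + 41*G) + 49*N = 49*N + G*(-43 + 41*G))
(-3001 - 3775)/(2330 + g(39, 49)) = (-3001 - 3775)/(2330 + (-43*39 + 41*39² + 49*49)) = -6776/(2330 + (-1677 + 41*1521 + 2401)) = -6776/(2330 + (-1677 + 62361 + 2401)) = -6776/(2330 + 63085) = -6776/65415 = -6776*1/65415 = -968/9345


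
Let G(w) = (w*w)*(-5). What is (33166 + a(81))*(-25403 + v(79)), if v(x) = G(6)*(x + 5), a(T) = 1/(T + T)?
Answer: -217725743039/162 ≈ -1.3440e+9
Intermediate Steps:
G(w) = -5*w² (G(w) = w²*(-5) = -5*w²)
a(T) = 1/(2*T)
v(x) = -900 - 180*x (v(x) = (-5*6²)*(x + 5) = (-5*36)*(5 + x) = -180*(5 + x) = -900 - 180*x)
(33166 + a(81))*(-25403 + v(79)) = (33166 + (½)/81)*(-25403 + (-900 - 180*79)) = (33166 + (½)*(1/81))*(-25403 + (-900 - 14220)) = (33166 + 1/162)*(-25403 - 15120) = (5372893/162)*(-40523) = -217725743039/162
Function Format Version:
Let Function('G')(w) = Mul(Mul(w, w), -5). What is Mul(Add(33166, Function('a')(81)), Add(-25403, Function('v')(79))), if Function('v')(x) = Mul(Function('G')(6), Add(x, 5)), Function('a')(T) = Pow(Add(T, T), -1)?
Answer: Rational(-217725743039, 162) ≈ -1.3440e+9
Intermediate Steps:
Function('G')(w) = Mul(-5, Pow(w, 2)) (Function('G')(w) = Mul(Pow(w, 2), -5) = Mul(-5, Pow(w, 2)))
Function('a')(T) = Mul(Rational(1, 2), Pow(T, -1)) (Function('a')(T) = Pow(Mul(2, T), -1) = Mul(Rational(1, 2), Pow(T, -1)))
Function('v')(x) = Add(-900, Mul(-180, x)) (Function('v')(x) = Mul(Mul(-5, Pow(6, 2)), Add(x, 5)) = Mul(Mul(-5, 36), Add(5, x)) = Mul(-180, Add(5, x)) = Add(-900, Mul(-180, x)))
Mul(Add(33166, Function('a')(81)), Add(-25403, Function('v')(79))) = Mul(Add(33166, Mul(Rational(1, 2), Pow(81, -1))), Add(-25403, Add(-900, Mul(-180, 79)))) = Mul(Add(33166, Mul(Rational(1, 2), Rational(1, 81))), Add(-25403, Add(-900, -14220))) = Mul(Add(33166, Rational(1, 162)), Add(-25403, -15120)) = Mul(Rational(5372893, 162), -40523) = Rational(-217725743039, 162)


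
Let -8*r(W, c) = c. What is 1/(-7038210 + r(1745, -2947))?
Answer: -8/56302733 ≈ -1.4209e-7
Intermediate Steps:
r(W, c) = -c/8
1/(-7038210 + r(1745, -2947)) = 1/(-7038210 - ⅛*(-2947)) = 1/(-7038210 + 2947/8) = 1/(-56302733/8) = -8/56302733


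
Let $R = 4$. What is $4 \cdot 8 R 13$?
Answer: $1664$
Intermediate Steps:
$4 \cdot 8 R 13 = 4 \cdot 8 \cdot 4 \cdot 13 = 32 \cdot 4 \cdot 13 = 128 \cdot 13 = 1664$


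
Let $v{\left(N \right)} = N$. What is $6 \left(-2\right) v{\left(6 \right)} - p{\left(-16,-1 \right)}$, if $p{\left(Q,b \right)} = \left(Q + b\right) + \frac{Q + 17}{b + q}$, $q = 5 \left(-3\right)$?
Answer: $- \frac{879}{16} \approx -54.938$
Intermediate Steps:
$q = -15$
$p{\left(Q,b \right)} = Q + b + \frac{17 + Q}{-15 + b}$ ($p{\left(Q,b \right)} = \left(Q + b\right) + \frac{Q + 17}{b - 15} = \left(Q + b\right) + \frac{17 + Q}{-15 + b} = Q + b + \frac{17 + Q}{-15 + b}$)
$6 \left(-2\right) v{\left(6 \right)} - p{\left(-16,-1 \right)} = 6 \left(-2\right) 6 - \frac{17 + \left(-1\right)^{2} - -15 - -224 - -16}{-15 - 1} = \left(-12\right) 6 - \frac{17 + 1 + 15 + 224 + 16}{-16} = -72 - \left(- \frac{1}{16}\right) 273 = -72 - - \frac{273}{16} = -72 + \frac{273}{16} = - \frac{879}{16}$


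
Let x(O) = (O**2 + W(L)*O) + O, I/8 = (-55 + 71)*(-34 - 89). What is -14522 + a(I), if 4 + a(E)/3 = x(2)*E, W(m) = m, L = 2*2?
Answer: -675782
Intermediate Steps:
L = 4
I = -15744 (I = 8*((-55 + 71)*(-34 - 89)) = 8*(16*(-123)) = 8*(-1968) = -15744)
x(O) = O**2 + 5*O (x(O) = (O**2 + 4*O) + O = O**2 + 5*O)
a(E) = -12 + 42*E (a(E) = -12 + 3*((2*(5 + 2))*E) = -12 + 3*((2*7)*E) = -12 + 3*(14*E) = -12 + 42*E)
-14522 + a(I) = -14522 + (-12 + 42*(-15744)) = -14522 + (-12 - 661248) = -14522 - 661260 = -675782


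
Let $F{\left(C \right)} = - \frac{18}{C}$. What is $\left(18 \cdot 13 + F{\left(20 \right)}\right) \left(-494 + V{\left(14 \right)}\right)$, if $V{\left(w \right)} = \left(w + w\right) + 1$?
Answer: $- \frac{216783}{2} \approx -1.0839 \cdot 10^{5}$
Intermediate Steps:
$V{\left(w \right)} = 1 + 2 w$ ($V{\left(w \right)} = 2 w + 1 = 1 + 2 w$)
$\left(18 \cdot 13 + F{\left(20 \right)}\right) \left(-494 + V{\left(14 \right)}\right) = \left(18 \cdot 13 - \frac{18}{20}\right) \left(-494 + \left(1 + 2 \cdot 14\right)\right) = \left(234 - \frac{9}{10}\right) \left(-494 + \left(1 + 28\right)\right) = \left(234 - \frac{9}{10}\right) \left(-494 + 29\right) = \frac{2331}{10} \left(-465\right) = - \frac{216783}{2}$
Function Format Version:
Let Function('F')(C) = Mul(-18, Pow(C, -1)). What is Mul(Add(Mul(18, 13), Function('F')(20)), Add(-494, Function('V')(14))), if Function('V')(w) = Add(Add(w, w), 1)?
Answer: Rational(-216783, 2) ≈ -1.0839e+5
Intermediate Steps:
Function('V')(w) = Add(1, Mul(2, w)) (Function('V')(w) = Add(Mul(2, w), 1) = Add(1, Mul(2, w)))
Mul(Add(Mul(18, 13), Function('F')(20)), Add(-494, Function('V')(14))) = Mul(Add(Mul(18, 13), Mul(-18, Pow(20, -1))), Add(-494, Add(1, Mul(2, 14)))) = Mul(Add(234, Mul(-18, Rational(1, 20))), Add(-494, Add(1, 28))) = Mul(Add(234, Rational(-9, 10)), Add(-494, 29)) = Mul(Rational(2331, 10), -465) = Rational(-216783, 2)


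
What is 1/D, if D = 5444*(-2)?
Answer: -1/10888 ≈ -9.1844e-5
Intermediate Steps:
D = -10888
1/D = 1/(-10888) = -1/10888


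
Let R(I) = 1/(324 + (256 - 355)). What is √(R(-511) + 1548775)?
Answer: 2*√87118594/15 ≈ 1244.5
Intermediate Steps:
R(I) = 1/225 (R(I) = 1/(324 - 99) = 1/225)
√(R(-511) + 1548775) = √(1/225 + 1548775) = √(348474376/225) = 2*√87118594/15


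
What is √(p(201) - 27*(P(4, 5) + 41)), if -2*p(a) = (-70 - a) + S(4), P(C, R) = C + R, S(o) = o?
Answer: I*√4866/2 ≈ 34.878*I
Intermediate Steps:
p(a) = 33 + a/2 (p(a) = -((-70 - a) + 4)/2 = -(-66 - a)/2 = 33 + a/2)
√(p(201) - 27*(P(4, 5) + 41)) = √((33 + (½)*201) - 27*((4 + 5) + 41)) = √((33 + 201/2) - 27*(9 + 41)) = √(267/2 - 27*50) = √(267/2 - 1350) = √(-2433/2) = I*√4866/2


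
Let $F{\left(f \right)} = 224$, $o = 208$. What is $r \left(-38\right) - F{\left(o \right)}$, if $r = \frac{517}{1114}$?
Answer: $- \frac{134591}{557} \approx -241.64$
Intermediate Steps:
$r = \frac{517}{1114}$ ($r = 517 \cdot \frac{1}{1114} = \frac{517}{1114} \approx 0.46409$)
$r \left(-38\right) - F{\left(o \right)} = \frac{517}{1114} \left(-38\right) - 224 = - \frac{9823}{557} - 224 = - \frac{134591}{557}$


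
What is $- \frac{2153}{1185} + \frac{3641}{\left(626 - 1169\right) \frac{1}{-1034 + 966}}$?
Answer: $\frac{32469189}{71495} \approx 454.15$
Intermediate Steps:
$- \frac{2153}{1185} + \frac{3641}{\left(626 - 1169\right) \frac{1}{-1034 + 966}} = \left(-2153\right) \frac{1}{1185} + \frac{3641}{\left(-543\right) \frac{1}{-68}} = - \frac{2153}{1185} + \frac{3641}{\left(-543\right) \left(- \frac{1}{68}\right)} = - \frac{2153}{1185} + \frac{3641}{\frac{543}{68}} = - \frac{2153}{1185} + 3641 \cdot \frac{68}{543} = - \frac{2153}{1185} + \frac{247588}{543} = \frac{32469189}{71495}$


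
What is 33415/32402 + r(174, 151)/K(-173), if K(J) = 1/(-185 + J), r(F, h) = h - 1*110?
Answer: -475563141/32402 ≈ -14677.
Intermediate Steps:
r(F, h) = -110 + h (r(F, h) = h - 110 = -110 + h)
33415/32402 + r(174, 151)/K(-173) = 33415/32402 + (-110 + 151)/(1/(-185 - 173)) = 33415*(1/32402) + 41/(1/(-358)) = 33415/32402 + 41/(-1/358) = 33415/32402 + 41*(-358) = 33415/32402 - 14678 = -475563141/32402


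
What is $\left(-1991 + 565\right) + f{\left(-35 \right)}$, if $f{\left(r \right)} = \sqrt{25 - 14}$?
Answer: $-1426 + \sqrt{11} \approx -1422.7$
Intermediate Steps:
$f{\left(r \right)} = \sqrt{11}$
$\left(-1991 + 565\right) + f{\left(-35 \right)} = \left(-1991 + 565\right) + \sqrt{11} = -1426 + \sqrt{11}$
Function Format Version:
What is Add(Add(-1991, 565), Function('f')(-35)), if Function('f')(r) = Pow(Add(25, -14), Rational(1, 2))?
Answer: Add(-1426, Pow(11, Rational(1, 2))) ≈ -1422.7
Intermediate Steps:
Function('f')(r) = Pow(11, Rational(1, 2))
Add(Add(-1991, 565), Function('f')(-35)) = Add(Add(-1991, 565), Pow(11, Rational(1, 2))) = Add(-1426, Pow(11, Rational(1, 2)))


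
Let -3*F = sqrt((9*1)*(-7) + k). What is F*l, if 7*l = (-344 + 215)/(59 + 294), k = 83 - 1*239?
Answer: 43*I*sqrt(219)/2471 ≈ 0.25752*I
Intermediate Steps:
k = -156 (k = 83 - 239 = -156)
F = -I*sqrt(219)/3 (F = -sqrt((9*1)*(-7) - 156)/3 = -sqrt(9*(-7) - 156)/3 = -sqrt(-63 - 156)/3 = -I*sqrt(219)/3 ≈ -4.9329*I)
l = -129/2471 (l = ((-344 + 215)/(59 + 294))/7 = (-129/353)/7 = (-129*1/353)/7 = (1/7)*(-129/353) = -129/2471 ≈ -0.052206)
F*l = -I*sqrt(219)/3*(-129/2471) = 43*I*sqrt(219)/2471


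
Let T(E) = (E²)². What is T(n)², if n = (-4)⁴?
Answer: 18446744073709551616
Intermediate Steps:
n = 256
T(E) = E⁴
T(n)² = (256⁴)² = 4294967296² = 18446744073709551616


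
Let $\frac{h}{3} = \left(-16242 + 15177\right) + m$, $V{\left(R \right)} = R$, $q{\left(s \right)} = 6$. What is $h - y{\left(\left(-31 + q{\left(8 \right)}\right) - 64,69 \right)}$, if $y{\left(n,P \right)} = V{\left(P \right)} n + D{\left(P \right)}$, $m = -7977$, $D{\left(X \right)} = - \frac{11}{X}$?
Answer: $- \frac{1447954}{69} \approx -20985.0$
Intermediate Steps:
$y{\left(n,P \right)} = - \frac{11}{P} + P n$ ($y{\left(n,P \right)} = P n - \frac{11}{P} = - \frac{11}{P} + P n$)
$h = -27126$ ($h = 3 \left(\left(-16242 + 15177\right) - 7977\right) = 3 \left(-1065 - 7977\right) = 3 \left(-9042\right) = -27126$)
$h - y{\left(\left(-31 + q{\left(8 \right)}\right) - 64,69 \right)} = -27126 - \left(- \frac{11}{69} + 69 \left(\left(-31 + 6\right) - 64\right)\right) = -27126 - \left(\left(-11\right) \frac{1}{69} + 69 \left(-25 - 64\right)\right) = -27126 - \left(- \frac{11}{69} + 69 \left(-89\right)\right) = -27126 - \left(- \frac{11}{69} - 6141\right) = -27126 - - \frac{423740}{69} = -27126 + \frac{423740}{69} = - \frac{1447954}{69}$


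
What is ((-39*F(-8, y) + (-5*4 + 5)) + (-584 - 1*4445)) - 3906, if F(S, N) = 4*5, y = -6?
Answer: -9730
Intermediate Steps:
F(S, N) = 20
((-39*F(-8, y) + (-5*4 + 5)) + (-584 - 1*4445)) - 3906 = ((-39*20 + (-5*4 + 5)) + (-584 - 1*4445)) - 3906 = ((-780 + (-20 + 5)) + (-584 - 4445)) - 3906 = ((-780 - 15) - 5029) - 3906 = (-795 - 5029) - 3906 = -5824 - 3906 = -9730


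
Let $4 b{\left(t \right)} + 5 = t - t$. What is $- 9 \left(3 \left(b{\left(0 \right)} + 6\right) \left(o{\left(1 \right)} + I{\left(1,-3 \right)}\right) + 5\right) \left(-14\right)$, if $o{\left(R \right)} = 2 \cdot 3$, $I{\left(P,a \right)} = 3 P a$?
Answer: $- \frac{9513}{2} \approx -4756.5$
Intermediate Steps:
$I{\left(P,a \right)} = 3 P a$
$o{\left(R \right)} = 6$
$b{\left(t \right)} = - \frac{5}{4}$ ($b{\left(t \right)} = - \frac{5}{4} + \frac{t - t}{4} = - \frac{5}{4} + \frac{1}{4} \cdot 0 = - \frac{5}{4} + 0 = - \frac{5}{4}$)
$- 9 \left(3 \left(b{\left(0 \right)} + 6\right) \left(o{\left(1 \right)} + I{\left(1,-3 \right)}\right) + 5\right) \left(-14\right) = - 9 \left(3 \left(- \frac{5}{4} + 6\right) \left(6 + 3 \cdot 1 \left(-3\right)\right) + 5\right) \left(-14\right) = - 9 \left(3 \frac{19 \left(6 - 9\right)}{4} + 5\right) \left(-14\right) = - 9 \left(3 \cdot \frac{19}{4} \left(-3\right) + 5\right) \left(-14\right) = - 9 \left(3 \left(- \frac{57}{4}\right) + 5\right) \left(-14\right) = - 9 \left(- \frac{171}{4} + 5\right) \left(-14\right) = \left(-9\right) \left(- \frac{151}{4}\right) \left(-14\right) = \frac{1359}{4} \left(-14\right) = - \frac{9513}{2}$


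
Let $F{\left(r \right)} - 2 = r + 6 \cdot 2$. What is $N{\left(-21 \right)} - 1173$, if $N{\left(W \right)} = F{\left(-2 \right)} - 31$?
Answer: $-1192$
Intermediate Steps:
$F{\left(r \right)} = 14 + r$ ($F{\left(r \right)} = 2 + \left(r + 6 \cdot 2\right) = 2 + \left(r + 12\right) = 2 + \left(12 + r\right) = 14 + r$)
$N{\left(W \right)} = -19$ ($N{\left(W \right)} = \left(14 - 2\right) - 31 = 12 - 31 = -19$)
$N{\left(-21 \right)} - 1173 = -19 - 1173 = -1192$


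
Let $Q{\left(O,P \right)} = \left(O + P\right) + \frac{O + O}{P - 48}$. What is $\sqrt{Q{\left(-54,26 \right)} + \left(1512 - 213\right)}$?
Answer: $\frac{\sqrt{154385}}{11} \approx 35.72$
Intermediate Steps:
$Q{\left(O,P \right)} = O + P + \frac{2 O}{-48 + P}$ ($Q{\left(O,P \right)} = \left(O + P\right) + \frac{2 O}{-48 + P} = O + P + \frac{2 O}{-48 + P}$)
$\sqrt{Q{\left(-54,26 \right)} + \left(1512 - 213\right)} = \sqrt{\frac{26^{2} - 1248 - -2484 - 1404}{-48 + 26} + \left(1512 - 213\right)} = \sqrt{\frac{676 - 1248 + 2484 - 1404}{-22} + 1299} = \sqrt{\left(- \frac{1}{22}\right) 508 + 1299} = \sqrt{- \frac{254}{11} + 1299} = \sqrt{\frac{14035}{11}} = \frac{\sqrt{154385}}{11}$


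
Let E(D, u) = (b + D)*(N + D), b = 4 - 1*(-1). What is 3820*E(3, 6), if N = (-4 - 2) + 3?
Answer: 0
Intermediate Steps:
N = -3 (N = -6 + 3 = -3)
b = 5 (b = 4 + 1 = 5)
E(D, u) = (-3 + D)*(5 + D) (E(D, u) = (5 + D)*(-3 + D) = (-3 + D)*(5 + D))
3820*E(3, 6) = 3820*(-15 + 3**2 + 2*3) = 3820*(-15 + 9 + 6) = 3820*0 = 0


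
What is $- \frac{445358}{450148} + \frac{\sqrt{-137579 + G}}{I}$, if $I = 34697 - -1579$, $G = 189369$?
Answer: $- \frac{222679}{225074} + \frac{\sqrt{51790}}{36276} \approx -0.98309$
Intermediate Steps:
$I = 36276$ ($I = 34697 + 1579 = 36276$)
$- \frac{445358}{450148} + \frac{\sqrt{-137579 + G}}{I} = - \frac{445358}{450148} + \frac{\sqrt{-137579 + 189369}}{36276} = \left(-445358\right) \frac{1}{450148} + \sqrt{51790} \cdot \frac{1}{36276} = - \frac{222679}{225074} + \frac{\sqrt{51790}}{36276}$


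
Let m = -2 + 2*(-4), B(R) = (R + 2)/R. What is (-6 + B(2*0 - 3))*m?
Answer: 170/3 ≈ 56.667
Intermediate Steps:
B(R) = (2 + R)/R
m = -10 (m = -2 - 8 = -10)
(-6 + B(2*0 - 3))*m = (-6 + (2 + (2*0 - 3))/(2*0 - 3))*(-10) = (-6 + (2 + (0 - 3))/(0 - 3))*(-10) = (-6 + (2 - 3)/(-3))*(-10) = (-6 - ⅓*(-1))*(-10) = (-6 + ⅓)*(-10) = -17/3*(-10) = 170/3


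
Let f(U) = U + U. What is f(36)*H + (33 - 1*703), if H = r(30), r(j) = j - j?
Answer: -670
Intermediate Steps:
r(j) = 0
H = 0
f(U) = 2*U
f(36)*H + (33 - 1*703) = (2*36)*0 + (33 - 1*703) = 72*0 + (33 - 703) = 0 - 670 = -670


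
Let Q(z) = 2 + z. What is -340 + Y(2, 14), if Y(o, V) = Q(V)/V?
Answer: -2372/7 ≈ -338.86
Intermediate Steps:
Y(o, V) = (2 + V)/V
-340 + Y(2, 14) = -340 + (2 + 14)/14 = -340 + (1/14)*16 = -340 + 8/7 = -2372/7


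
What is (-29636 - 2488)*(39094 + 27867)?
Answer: -2151055164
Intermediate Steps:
(-29636 - 2488)*(39094 + 27867) = -32124*66961 = -2151055164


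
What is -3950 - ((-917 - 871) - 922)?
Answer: -1240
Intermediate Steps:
-3950 - ((-917 - 871) - 922) = -3950 - (-1788 - 922) = -3950 - 1*(-2710) = -3950 + 2710 = -1240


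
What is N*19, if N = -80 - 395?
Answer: -9025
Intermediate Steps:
N = -475
N*19 = -475*19 = -9025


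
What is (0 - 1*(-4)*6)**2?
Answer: 576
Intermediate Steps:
(0 - 1*(-4)*6)**2 = (0 + 4*6)**2 = (0 + 24)**2 = 24**2 = 576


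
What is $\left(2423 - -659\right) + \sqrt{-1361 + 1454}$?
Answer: $3082 + \sqrt{93} \approx 3091.6$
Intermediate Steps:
$\left(2423 - -659\right) + \sqrt{-1361 + 1454} = \left(2423 + 659\right) + \sqrt{93} = 3082 + \sqrt{93}$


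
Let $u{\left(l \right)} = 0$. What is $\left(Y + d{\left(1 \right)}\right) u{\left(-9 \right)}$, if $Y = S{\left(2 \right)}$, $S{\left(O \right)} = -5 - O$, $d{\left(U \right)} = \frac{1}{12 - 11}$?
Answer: $0$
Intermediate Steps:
$d{\left(U \right)} = 1$ ($d{\left(U \right)} = 1^{-1} = 1$)
$Y = -7$ ($Y = -5 - 2 = -7$)
$\left(Y + d{\left(1 \right)}\right) u{\left(-9 \right)} = \left(-7 + 1\right) 0 = \left(-6\right) 0 = 0$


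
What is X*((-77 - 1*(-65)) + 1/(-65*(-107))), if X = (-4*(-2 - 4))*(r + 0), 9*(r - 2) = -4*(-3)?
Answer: -1335344/1391 ≈ -959.99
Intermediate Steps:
r = 10/3 (r = 2 + (-4*(-3))/9 = 2 + (1/9)*12 = 2 + 4/3 = 10/3 ≈ 3.3333)
X = 80 (X = (-4*(-2 - 4))*(10/3 + 0) = -4*(-6)*(10/3) = 24*(10/3) = 80)
X*((-77 - 1*(-65)) + 1/(-65*(-107))) = 80*((-77 - 1*(-65)) + 1/(-65*(-107))) = 80*((-77 + 65) - 1/65*(-1/107)) = 80*(-12 + 1/6955) = 80*(-83459/6955) = -1335344/1391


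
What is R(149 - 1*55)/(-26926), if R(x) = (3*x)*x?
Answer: -13254/13463 ≈ -0.98448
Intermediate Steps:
R(x) = 3*x²
R(149 - 1*55)/(-26926) = (3*(149 - 1*55)²)/(-26926) = (3*(149 - 55)²)*(-1/26926) = (3*94²)*(-1/26926) = (3*8836)*(-1/26926) = 26508*(-1/26926) = -13254/13463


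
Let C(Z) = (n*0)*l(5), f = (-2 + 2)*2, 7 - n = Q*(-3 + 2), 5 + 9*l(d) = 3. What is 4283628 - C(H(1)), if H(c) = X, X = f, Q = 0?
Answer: 4283628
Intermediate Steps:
l(d) = -2/9 (l(d) = -5/9 + (⅑)*3 = -5/9 + ⅓ = -2/9)
n = 7 (n = 7 - 0*(-3 + 2) = 7 - 0*(-1) = 7 - 1*0 = 7 + 0 = 7)
f = 0 (f = 0*2 = 0)
X = 0
H(c) = 0
C(Z) = 0 (C(Z) = (7*0)*(-2/9) = 0*(-2/9) = 0)
4283628 - C(H(1)) = 4283628 - 1*0 = 4283628 + 0 = 4283628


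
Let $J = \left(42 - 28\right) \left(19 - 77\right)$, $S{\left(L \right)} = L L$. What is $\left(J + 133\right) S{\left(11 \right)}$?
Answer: $-82159$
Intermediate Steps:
$S{\left(L \right)} = L^{2}$
$J = -812$ ($J = 14 \left(-58\right) = -812$)
$\left(J + 133\right) S{\left(11 \right)} = \left(-812 + 133\right) 11^{2} = \left(-679\right) 121 = -82159$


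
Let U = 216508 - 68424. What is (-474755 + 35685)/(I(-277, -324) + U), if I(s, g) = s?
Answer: -439070/147807 ≈ -2.9706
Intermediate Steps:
U = 148084
(-474755 + 35685)/(I(-277, -324) + U) = (-474755 + 35685)/(-277 + 148084) = -439070/147807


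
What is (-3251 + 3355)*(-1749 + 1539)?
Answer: -21840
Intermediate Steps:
(-3251 + 3355)*(-1749 + 1539) = 104*(-210) = -21840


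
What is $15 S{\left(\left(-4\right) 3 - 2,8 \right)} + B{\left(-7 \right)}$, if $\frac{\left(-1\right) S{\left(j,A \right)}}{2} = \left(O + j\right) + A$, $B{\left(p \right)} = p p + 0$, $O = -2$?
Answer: $289$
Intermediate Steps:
$B{\left(p \right)} = p^{2}$ ($B{\left(p \right)} = p^{2} + 0 = p^{2}$)
$S{\left(j,A \right)} = 4 - 2 A - 2 j$ ($S{\left(j,A \right)} = - 2 \left(\left(-2 + j\right) + A\right) = - 2 \left(-2 + A + j\right) = 4 - 2 A - 2 j$)
$15 S{\left(\left(-4\right) 3 - 2,8 \right)} + B{\left(-7 \right)} = 15 \left(4 - 16 - 2 \left(\left(-4\right) 3 - 2\right)\right) + \left(-7\right)^{2} = 15 \left(4 - 16 - 2 \left(-12 - 2\right)\right) + 49 = 15 \left(4 - 16 - -28\right) + 49 = 15 \left(4 - 16 + 28\right) + 49 = 15 \cdot 16 + 49 = 240 + 49 = 289$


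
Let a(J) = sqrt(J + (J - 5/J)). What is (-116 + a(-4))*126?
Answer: -14616 + 189*I*sqrt(3) ≈ -14616.0 + 327.36*I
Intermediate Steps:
a(J) = sqrt(-5/J + 2*J) (a(J) = sqrt(J + (J - 5/J)) = sqrt(-5/J + 2*J))
(-116 + a(-4))*126 = (-116 + sqrt(-5/(-4) + 2*(-4)))*126 = (-116 + sqrt(-5*(-1/4) - 8))*126 = (-116 + sqrt(5/4 - 8))*126 = (-116 + sqrt(-27/4))*126 = (-116 + 3*I*sqrt(3)/2)*126 = -14616 + 189*I*sqrt(3)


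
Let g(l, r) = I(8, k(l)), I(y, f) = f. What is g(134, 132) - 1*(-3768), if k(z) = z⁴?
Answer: 322421704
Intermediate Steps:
g(l, r) = l⁴
g(134, 132) - 1*(-3768) = 134⁴ - 1*(-3768) = 322417936 + 3768 = 322421704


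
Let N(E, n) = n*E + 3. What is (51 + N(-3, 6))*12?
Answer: 432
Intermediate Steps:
N(E, n) = 3 + E*n (N(E, n) = E*n + 3 = 3 + E*n)
(51 + N(-3, 6))*12 = (51 + (3 - 3*6))*12 = (51 + (3 - 18))*12 = (51 - 15)*12 = 36*12 = 432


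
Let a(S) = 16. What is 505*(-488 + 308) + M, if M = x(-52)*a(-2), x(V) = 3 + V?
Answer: -91684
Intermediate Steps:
M = -784 (M = (3 - 52)*16 = -49*16 = -784)
505*(-488 + 308) + M = 505*(-488 + 308) - 784 = 505*(-180) - 784 = -90900 - 784 = -91684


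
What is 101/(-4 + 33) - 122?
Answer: -3437/29 ≈ -118.52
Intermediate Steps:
101/(-4 + 33) - 122 = 101/29 - 122 = -3437/29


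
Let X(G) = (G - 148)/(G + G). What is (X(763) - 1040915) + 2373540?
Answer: 2033586365/1526 ≈ 1.3326e+6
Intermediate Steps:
X(G) = (-148 + G)/(2*G) (X(G) = (-148 + G)/((2*G)) = (-148 + G)*(1/(2*G)) = (-148 + G)/(2*G))
(X(763) - 1040915) + 2373540 = ((1/2)*(-148 + 763)/763 - 1040915) + 2373540 = ((1/2)*(1/763)*615 - 1040915) + 2373540 = (615/1526 - 1040915) + 2373540 = -1588435675/1526 + 2373540 = 2033586365/1526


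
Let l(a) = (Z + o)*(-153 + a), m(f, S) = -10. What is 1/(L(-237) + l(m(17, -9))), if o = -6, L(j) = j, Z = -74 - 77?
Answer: 1/25354 ≈ 3.9442e-5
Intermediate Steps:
Z = -151
l(a) = 24021 - 157*a (l(a) = (-151 - 6)*(-153 + a) = -157*(-153 + a) = 24021 - 157*a)
1/(L(-237) + l(m(17, -9))) = 1/(-237 + (24021 - 157*(-10))) = 1/(-237 + (24021 + 1570)) = 1/(-237 + 25591) = 1/25354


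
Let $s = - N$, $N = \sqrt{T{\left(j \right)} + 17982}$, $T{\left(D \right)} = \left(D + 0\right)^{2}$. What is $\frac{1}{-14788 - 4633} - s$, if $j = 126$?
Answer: $- \frac{1}{19421} + 9 \sqrt{418} \approx 184.01$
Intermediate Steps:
$T{\left(D \right)} = D^{2}$
$N = 9 \sqrt{418}$ ($N = \sqrt{126^{2} + 17982} = \sqrt{15876 + 17982} = \sqrt{33858} = 9 \sqrt{418} \approx 184.01$)
$s = - 9 \sqrt{418} \approx -184.01$
$\frac{1}{-14788 - 4633} - s = \frac{1}{-14788 - 4633} - - 9 \sqrt{418} = \frac{1}{-19421} + 9 \sqrt{418} = - \frac{1}{19421} + 9 \sqrt{418}$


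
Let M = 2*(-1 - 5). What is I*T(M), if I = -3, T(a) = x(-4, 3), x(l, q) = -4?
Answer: 12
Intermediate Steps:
M = -12 (M = 2*(-6) = -12)
T(a) = -4
I*T(M) = -3*(-4) = 12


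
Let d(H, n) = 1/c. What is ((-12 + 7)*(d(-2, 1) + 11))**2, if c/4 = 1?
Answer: 50625/16 ≈ 3164.1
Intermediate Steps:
c = 4 (c = 4*1 = 4)
d(H, n) = 1/4
((-12 + 7)*(d(-2, 1) + 11))**2 = ((-12 + 7)*(1/4 + 11))**2 = (-5*45/4)**2 = (-225/4)**2 = 50625/16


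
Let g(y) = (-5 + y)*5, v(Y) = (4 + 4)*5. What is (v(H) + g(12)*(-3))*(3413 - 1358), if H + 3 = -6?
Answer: -133575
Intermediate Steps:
H = -9 (H = -3 - 6 = -9)
v(Y) = 40 (v(Y) = 8*5 = 40)
g(y) = -25 + 5*y
(v(H) + g(12)*(-3))*(3413 - 1358) = (40 + (-25 + 5*12)*(-3))*(3413 - 1358) = (40 + (-25 + 60)*(-3))*2055 = (40 + 35*(-3))*2055 = (40 - 105)*2055 = -65*2055 = -133575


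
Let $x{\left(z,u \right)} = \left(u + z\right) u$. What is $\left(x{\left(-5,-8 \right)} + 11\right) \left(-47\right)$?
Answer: $-5405$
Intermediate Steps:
$x{\left(z,u \right)} = u \left(u + z\right)$
$\left(x{\left(-5,-8 \right)} + 11\right) \left(-47\right) = \left(- 8 \left(-8 - 5\right) + 11\right) \left(-47\right) = \left(\left(-8\right) \left(-13\right) + 11\right) \left(-47\right) = \left(104 + 11\right) \left(-47\right) = 115 \left(-47\right) = -5405$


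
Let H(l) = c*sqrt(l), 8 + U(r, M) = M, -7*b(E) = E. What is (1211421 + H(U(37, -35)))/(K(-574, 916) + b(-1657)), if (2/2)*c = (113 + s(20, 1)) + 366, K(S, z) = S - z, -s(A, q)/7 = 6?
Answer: -8479947/8773 - 3059*I*sqrt(43)/8773 ≈ -966.6 - 2.2865*I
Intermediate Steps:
s(A, q) = -42 (s(A, q) = -7*6 = -42)
b(E) = -E/7
U(r, M) = -8 + M
c = 437 (c = (113 - 42) + 366 = 71 + 366 = 437)
H(l) = 437*sqrt(l)
(1211421 + H(U(37, -35)))/(K(-574, 916) + b(-1657)) = (1211421 + 437*sqrt(-8 - 35))/((-574 - 1*916) - 1/7*(-1657)) = (1211421 + 437*sqrt(-43))/((-574 - 916) + 1657/7) = (1211421 + 437*(I*sqrt(43)))/(-1490 + 1657/7) = (1211421 + 437*I*sqrt(43))/(-8773/7) = (1211421 + 437*I*sqrt(43))*(-7/8773) = -8479947/8773 - 3059*I*sqrt(43)/8773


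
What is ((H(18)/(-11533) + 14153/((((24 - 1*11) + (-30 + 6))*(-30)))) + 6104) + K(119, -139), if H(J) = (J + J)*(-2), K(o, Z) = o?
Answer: 23847303779/3805890 ≈ 6265.9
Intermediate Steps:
H(J) = -4*J (H(J) = (2*J)*(-2) = -4*J)
((H(18)/(-11533) + 14153/((((24 - 1*11) + (-30 + 6))*(-30)))) + 6104) + K(119, -139) = ((-4*18/(-11533) + 14153/((((24 - 1*11) + (-30 + 6))*(-30)))) + 6104) + 119 = ((-72*(-1/11533) + 14153/((((24 - 11) - 24)*(-30)))) + 6104) + 119 = ((72/11533 + 14153/(((13 - 24)*(-30)))) + 6104) + 119 = ((72/11533 + 14153/((-11*(-30)))) + 6104) + 119 = ((72/11533 + 14153/330) + 6104) + 119 = (163250309/3805890 + 6104) + 119 = 23394402869/3805890 + 119 = 23847303779/3805890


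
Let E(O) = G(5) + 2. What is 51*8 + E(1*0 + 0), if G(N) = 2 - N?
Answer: 407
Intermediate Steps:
E(O) = -1 (E(O) = (2 - 1*5) + 2 = (2 - 5) + 2 = -3 + 2 = -1)
51*8 + E(1*0 + 0) = 51*8 - 1 = 408 - 1 = 407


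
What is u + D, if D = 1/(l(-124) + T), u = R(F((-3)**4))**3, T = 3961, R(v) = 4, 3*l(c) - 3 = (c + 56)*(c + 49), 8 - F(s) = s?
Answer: 362369/5662 ≈ 64.000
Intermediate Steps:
F(s) = 8 - s
l(c) = 1 + (49 + c)*(56 + c)/3 (l(c) = 1 + ((c + 56)*(c + 49))/3 = 1 + ((56 + c)*(49 + c))/3 = 1 + ((49 + c)*(56 + c))/3 = 1 + (49 + c)*(56 + c)/3)
u = 64 (u = 4**3 = 64)
D = 1/5662 (D = 1/((2747/3 + 35*(-124) + (1/3)*(-124)**2) + 3961) = 1/((2747/3 - 4340 + (1/3)*15376) + 3961) = 1/((2747/3 - 4340 + 15376/3) + 3961) = 1/(1701 + 3961) = 1/5662 ≈ 0.00017662)
u + D = 64 + 1/5662 = 362369/5662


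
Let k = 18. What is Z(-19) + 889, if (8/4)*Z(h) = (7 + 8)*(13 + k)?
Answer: 2243/2 ≈ 1121.5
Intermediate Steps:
Z(h) = 465/2 (Z(h) = ((7 + 8)*(13 + 18))/2 = (15*31)/2 = (½)*465 = 465/2)
Z(-19) + 889 = 465/2 + 889 = 2243/2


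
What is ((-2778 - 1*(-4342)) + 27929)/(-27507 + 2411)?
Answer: -29493/25096 ≈ -1.1752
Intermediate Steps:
((-2778 - 1*(-4342)) + 27929)/(-27507 + 2411) = ((-2778 + 4342) + 27929)/(-25096) = (1564 + 27929)*(-1/25096) = 29493*(-1/25096) = -29493/25096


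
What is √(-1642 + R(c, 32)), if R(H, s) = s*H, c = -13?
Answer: 7*I*√42 ≈ 45.365*I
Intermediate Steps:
R(H, s) = H*s
√(-1642 + R(c, 32)) = √(-1642 - 13*32) = √(-1642 - 416) = √(-2058) = 7*I*√42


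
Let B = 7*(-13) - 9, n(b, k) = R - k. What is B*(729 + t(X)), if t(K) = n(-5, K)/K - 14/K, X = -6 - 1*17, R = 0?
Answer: -1675800/23 ≈ -72861.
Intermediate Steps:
n(b, k) = -k (n(b, k) = 0 - k = -k)
X = -23 (X = -6 - 17 = -23)
t(K) = -1 - 14/K (t(K) = (-K)/K - 14/K = -1 - 14/K)
B = -100 (B = -91 - 9 = -100)
B*(729 + t(X)) = -100*(729 + (-14 - 1*(-23))/(-23)) = -100*(729 - (-14 + 23)/23) = -100*(729 - 1/23*9) = -100*(729 - 9/23) = -100*16758/23 = -1675800/23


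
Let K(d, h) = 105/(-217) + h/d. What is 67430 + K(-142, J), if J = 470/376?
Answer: 1187298765/17608 ≈ 67430.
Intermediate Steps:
J = 5/4 (J = 470*(1/376) = 5/4 ≈ 1.2500)
K(d, h) = -15/31 + h/d (K(d, h) = 105*(-1/217) + h/d = -15/31 + h/d)
67430 + K(-142, J) = 67430 + (-15/31 + (5/4)/(-142)) = 67430 + (-15/31 + (5/4)*(-1/142)) = 67430 + (-15/31 - 5/568) = 67430 - 8675/17608 = 1187298765/17608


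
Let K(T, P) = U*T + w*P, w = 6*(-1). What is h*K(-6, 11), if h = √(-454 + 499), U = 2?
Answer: -234*√5 ≈ -523.24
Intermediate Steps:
w = -6
K(T, P) = -6*P + 2*T (K(T, P) = 2*T - 6*P = -6*P + 2*T)
h = 3*√5 (h = √45 = 3*√5 ≈ 6.7082)
h*K(-6, 11) = (3*√5)*(-6*11 + 2*(-6)) = (3*√5)*(-66 - 12) = (3*√5)*(-78) = -234*√5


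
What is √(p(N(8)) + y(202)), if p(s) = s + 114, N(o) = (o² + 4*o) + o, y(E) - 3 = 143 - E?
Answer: 9*√2 ≈ 12.728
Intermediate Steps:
y(E) = 146 - E (y(E) = 3 + (143 - E) = 146 - E)
N(o) = o² + 5*o
p(s) = 114 + s
√(p(N(8)) + y(202)) = √((114 + 8*(5 + 8)) + (146 - 1*202)) = √((114 + 8*13) + (146 - 202)) = √((114 + 104) - 56) = √(218 - 56) = √162 = 9*√2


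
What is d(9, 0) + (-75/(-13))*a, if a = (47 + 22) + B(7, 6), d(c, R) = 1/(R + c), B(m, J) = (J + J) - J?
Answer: 50638/117 ≈ 432.80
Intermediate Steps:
B(m, J) = J (B(m, J) = 2*J - J = J)
a = 75 (a = (47 + 22) + 6 = 69 + 6 = 75)
d(9, 0) + (-75/(-13))*a = 1/(0 + 9) - 75/(-13)*75 = 1/9 - 75*(-1/13)*75 = ⅑ + (75/13)*75 = ⅑ + 5625/13 = 50638/117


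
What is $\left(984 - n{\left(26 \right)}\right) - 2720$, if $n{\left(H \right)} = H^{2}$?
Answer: $-2412$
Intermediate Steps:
$\left(984 - n{\left(26 \right)}\right) - 2720 = \left(984 - 26^{2}\right) - 2720 = \left(984 - 676\right) - 2720 = 308 - 2720 = -2412$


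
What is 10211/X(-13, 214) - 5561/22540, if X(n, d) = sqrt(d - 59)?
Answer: -5561/22540 + 10211*sqrt(155)/155 ≈ 819.92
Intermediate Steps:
X(n, d) = sqrt(-59 + d)
10211/X(-13, 214) - 5561/22540 = 10211/(sqrt(-59 + 214)) - 5561/22540 = 10211/(sqrt(155)) - 5561*1/22540 = 10211*(sqrt(155)/155) - 5561/22540 = 10211*sqrt(155)/155 - 5561/22540 = -5561/22540 + 10211*sqrt(155)/155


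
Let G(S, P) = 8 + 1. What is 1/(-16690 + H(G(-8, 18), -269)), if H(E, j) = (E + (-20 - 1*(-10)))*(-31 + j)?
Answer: -1/16390 ≈ -6.1013e-5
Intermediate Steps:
G(S, P) = 9
H(E, j) = (-31 + j)*(-10 + E) (H(E, j) = (E + (-20 + 10))*(-31 + j) = (E - 10)*(-31 + j) = (-10 + E)*(-31 + j) = (-31 + j)*(-10 + E))
1/(-16690 + H(G(-8, 18), -269)) = 1/(-16690 + (310 - 31*9 - 10*(-269) + 9*(-269))) = 1/(-16690 + (310 - 279 + 2690 - 2421)) = 1/(-16690 + 300) = 1/(-16390) = -1/16390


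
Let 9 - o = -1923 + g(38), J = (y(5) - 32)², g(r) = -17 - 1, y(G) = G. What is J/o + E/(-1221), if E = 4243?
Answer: -2461247/793650 ≈ -3.1012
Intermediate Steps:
g(r) = -18
J = 729 (J = (5 - 32)² = (-27)² = 729)
o = 1950 (o = 9 - (-1923 - 18) = 9 - 1*(-1941) = 9 + 1941 = 1950)
J/o + E/(-1221) = 729/1950 + 4243/(-1221) = 729*(1/1950) + 4243*(-1/1221) = 243/650 - 4243/1221 = -2461247/793650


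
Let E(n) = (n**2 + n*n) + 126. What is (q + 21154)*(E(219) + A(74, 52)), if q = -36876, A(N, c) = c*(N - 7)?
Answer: -1564842104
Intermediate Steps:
A(N, c) = c*(-7 + N)
E(n) = 126 + 2*n**2 (E(n) = (n**2 + n**2) + 126 = 2*n**2 + 126 = 126 + 2*n**2)
(q + 21154)*(E(219) + A(74, 52)) = (-36876 + 21154)*((126 + 2*219**2) + 52*(-7 + 74)) = -15722*((126 + 2*47961) + 52*67) = -15722*((126 + 95922) + 3484) = -15722*(96048 + 3484) = -15722*99532 = -1564842104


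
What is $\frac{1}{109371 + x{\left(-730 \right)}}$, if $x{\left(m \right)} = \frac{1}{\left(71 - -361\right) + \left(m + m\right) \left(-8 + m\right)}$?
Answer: $\frac{1077912}{117892313353} \approx 9.1432 \cdot 10^{-6}$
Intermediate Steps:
$x{\left(m \right)} = \frac{1}{432 + 2 m \left(-8 + m\right)}$ ($x{\left(m \right)} = \frac{1}{\left(71 + 361\right) + 2 m \left(-8 + m\right)} = \frac{1}{432 + 2 m \left(-8 + m\right)}$)
$\frac{1}{109371 + x{\left(-730 \right)}} = \frac{1}{109371 + \frac{1}{2 \left(216 + \left(-730\right)^{2} - -5840\right)}} = \frac{1}{109371 + \frac{1}{2 \left(216 + 532900 + 5840\right)}} = \frac{1}{109371 + \frac{1}{2 \cdot 538956}} = \frac{1}{109371 + \frac{1}{2} \cdot \frac{1}{538956}} = \frac{1}{109371 + \frac{1}{1077912}} = \frac{1}{\frac{117892313353}{1077912}} = \frac{1077912}{117892313353}$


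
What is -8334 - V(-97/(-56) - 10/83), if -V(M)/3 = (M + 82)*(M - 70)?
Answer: -550644363525/21603904 ≈ -25488.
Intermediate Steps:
V(M) = -3*(-70 + M)*(82 + M) (V(M) = -3*(M + 82)*(M - 70) = -3*(82 + M)*(-70 + M) = -3*(-70 + M)*(82 + M))
-8334 - V(-97/(-56) - 10/83) = -8334 - (17220 - 36*(-97/(-56) - 10/83) - 3*(-97/(-56) - 10/83)²) = -8334 - (17220 - 36*(-97*(-1/56) - 10*1/83) - 3*(-97*(-1/56) - 10*1/83)²) = -8334 - (17220 - 36*(97/56 - 10/83) - 3*(97/56 - 10/83)²) = -8334 - (17220 - 36*7491/4648 - 3*(7491/4648)²) = -8334 - (17220 - 67419/1162 - 3*56115081/21603904) = -8334 - (17220 - 67419/1162 - 168345243/21603904) = -8334 - 1*370597427589/21603904 = -8334 - 370597427589/21603904 = -550644363525/21603904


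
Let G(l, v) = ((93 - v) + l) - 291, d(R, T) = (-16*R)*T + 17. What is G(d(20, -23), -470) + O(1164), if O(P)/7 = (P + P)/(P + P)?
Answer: 7656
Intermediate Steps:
d(R, T) = 17 - 16*R*T (d(R, T) = -16*R*T + 17 = 17 - 16*R*T)
O(P) = 7 (O(P) = 7*((P + P)/(P + P)) = 7*((2*P)/((2*P))) = 7*((2*P)*(1/(2*P))) = 7*1 = 7)
G(l, v) = -198 + l - v (G(l, v) = (93 + l - v) - 291 = -198 + l - v)
G(d(20, -23), -470) + O(1164) = (-198 + (17 - 16*20*(-23)) - 1*(-470)) + 7 = (-198 + (17 + 7360) + 470) + 7 = (-198 + 7377 + 470) + 7 = 7649 + 7 = 7656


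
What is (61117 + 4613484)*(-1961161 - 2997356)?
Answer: -23179088526717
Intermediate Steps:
(61117 + 4613484)*(-1961161 - 2997356) = 4674601*(-4958517) = -23179088526717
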